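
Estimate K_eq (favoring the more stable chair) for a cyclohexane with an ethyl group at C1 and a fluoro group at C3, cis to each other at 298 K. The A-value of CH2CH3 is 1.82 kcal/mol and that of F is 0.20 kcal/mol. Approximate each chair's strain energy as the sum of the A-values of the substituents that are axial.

C1 and C3 have the same parity, so for the cis isomer the two substituents are e,e in one chair and a,a in the other.
Chair I (ethyl axial, fluoro axial): E = 2.02 kcal/mol; chair II (ethyl equatorial, fluoro equatorial): E = 0.00 kcal/mol.
ΔG = 2.02 kcal/mol between the two chairs.
K = exp(ΔG/RT) with R = 1.987×10⁻³ kcal mol⁻¹ K⁻¹ and T = 298 K gives K ≈ 30.3.

K ≈ 30.3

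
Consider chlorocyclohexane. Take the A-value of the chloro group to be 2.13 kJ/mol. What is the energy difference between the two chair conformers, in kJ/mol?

A monosubstituted cyclohexane has one chair with the chloro group axial (E = A = 2.13 kJ/mol) and one with it equatorial (E = 0).
ΔE = 2.13 − 0 = 2.13 kJ/mol.

2.13 kJ/mol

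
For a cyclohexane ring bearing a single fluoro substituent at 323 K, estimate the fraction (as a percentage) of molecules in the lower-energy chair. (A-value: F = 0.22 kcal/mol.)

One chair has the fluoro group axial (E = 0.22 kcal/mol) and the other has it equatorial (E = 0).
ΔG = 0.22 kcal/mol between the two chairs.
K = exp(ΔG/RT) with R = 1.987×10⁻³ kcal mol⁻¹ K⁻¹ and T = 323 K gives K ≈ 1.41.
Fraction in the lower-energy chair = K/(K+1) = 58.5%.

58.5%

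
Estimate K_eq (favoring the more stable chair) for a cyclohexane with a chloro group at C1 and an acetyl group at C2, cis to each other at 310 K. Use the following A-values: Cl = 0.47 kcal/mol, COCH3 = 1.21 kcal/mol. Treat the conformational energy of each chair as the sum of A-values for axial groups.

C1 and C2 have opposite parity, so for the cis isomer the two substituents are one axial and one equatorial in each chair.
Chair I (chloro axial, acetyl equatorial): E = 0.47 kcal/mol; chair II (chloro equatorial, acetyl axial): E = 1.21 kcal/mol.
ΔG = 0.74 kcal/mol between the two chairs.
K = exp(ΔG/RT) with R = 1.987×10⁻³ kcal mol⁻¹ K⁻¹ and T = 310 K gives K ≈ 3.32.

K ≈ 3.32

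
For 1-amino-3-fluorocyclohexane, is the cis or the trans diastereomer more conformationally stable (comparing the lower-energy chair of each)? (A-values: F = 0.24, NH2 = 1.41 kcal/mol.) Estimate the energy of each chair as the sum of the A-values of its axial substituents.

cis

At 1,3 positions (parity same): cis → (e,e or a,a); trans → (a,e or e,a).
Best chair for cis: E = 0.00 kcal/mol; best chair for trans: E = 0.24 kcal/mol.
The cis isomer is lower by 0.24 kcal/mol.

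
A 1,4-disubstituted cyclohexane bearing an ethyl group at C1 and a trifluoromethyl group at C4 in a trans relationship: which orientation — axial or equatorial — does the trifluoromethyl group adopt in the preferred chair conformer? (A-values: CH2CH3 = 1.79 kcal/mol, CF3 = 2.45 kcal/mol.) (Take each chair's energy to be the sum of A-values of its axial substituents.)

C1 and C4 have opposite parity, so for the trans isomer the two substituents are e,e in one chair and a,a in the other.
Chair I (ethyl axial, trifluoromethyl axial): E = 4.24 kcal/mol.
Chair II (ethyl equatorial, trifluoromethyl equatorial): E = 0.00 kcal/mol.
Chair II is the more stable (lower-energy) conformer, and in that chair the trifluoromethyl group is equatorial.

equatorial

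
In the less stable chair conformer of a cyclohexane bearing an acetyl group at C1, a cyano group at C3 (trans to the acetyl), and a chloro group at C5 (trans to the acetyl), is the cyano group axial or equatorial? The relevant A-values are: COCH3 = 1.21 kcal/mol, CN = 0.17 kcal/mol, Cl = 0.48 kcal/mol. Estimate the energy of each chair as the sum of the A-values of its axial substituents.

Chair I (acetyl axial, cyano equatorial, chloro equatorial): E = 1.21 kcal/mol.
Chair II (acetyl equatorial, cyano axial, chloro axial): E = 0.65 kcal/mol.
Chair I is the less stable (higher-energy) conformer, and in that chair the cyano group is equatorial.

equatorial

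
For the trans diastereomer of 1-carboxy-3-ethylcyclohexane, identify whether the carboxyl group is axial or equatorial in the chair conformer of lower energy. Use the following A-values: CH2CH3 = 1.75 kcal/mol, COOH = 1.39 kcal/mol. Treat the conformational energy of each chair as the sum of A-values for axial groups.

axial

C1 and C3 have the same parity, so for the trans isomer the two substituents are one axial and one equatorial in each chair.
Chair I (ethyl axial, carboxyl equatorial): E = 1.75 kcal/mol.
Chair II (ethyl equatorial, carboxyl axial): E = 1.39 kcal/mol.
Chair II is the more stable (lower-energy) conformer, and in that chair the carboxyl group is axial.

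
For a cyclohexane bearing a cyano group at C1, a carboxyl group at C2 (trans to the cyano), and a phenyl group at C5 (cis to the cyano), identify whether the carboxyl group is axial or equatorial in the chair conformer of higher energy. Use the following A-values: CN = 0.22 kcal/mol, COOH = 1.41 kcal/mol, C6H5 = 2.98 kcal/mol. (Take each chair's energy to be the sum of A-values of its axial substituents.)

axial

Chair I (cyano axial, carboxyl axial, phenyl axial): E = 4.61 kcal/mol.
Chair II (cyano equatorial, carboxyl equatorial, phenyl equatorial): E = 0.00 kcal/mol.
Chair I is the less stable (higher-energy) conformer, and in that chair the carboxyl group is axial.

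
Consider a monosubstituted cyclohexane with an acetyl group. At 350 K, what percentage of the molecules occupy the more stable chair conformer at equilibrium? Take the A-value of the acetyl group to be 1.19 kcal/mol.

One chair has the acetyl group axial (E = 1.19 kcal/mol) and the other has it equatorial (E = 0).
ΔG = 1.19 kcal/mol between the two chairs.
K = exp(ΔG/RT) with R = 1.987×10⁻³ kcal mol⁻¹ K⁻¹ and T = 350 K gives K ≈ 5.54.
Fraction in the lower-energy chair = K/(K+1) = 84.7%.

84.7%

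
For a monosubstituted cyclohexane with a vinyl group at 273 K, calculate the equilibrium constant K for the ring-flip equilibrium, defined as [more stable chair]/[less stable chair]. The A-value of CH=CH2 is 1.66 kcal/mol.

K ≈ 21.3

One chair has the vinyl group axial (E = 1.66 kcal/mol) and the other has it equatorial (E = 0).
ΔG = 1.66 kcal/mol between the two chairs.
K = exp(ΔG/RT) with R = 1.987×10⁻³ kcal mol⁻¹ K⁻¹ and T = 273 K gives K ≈ 21.3.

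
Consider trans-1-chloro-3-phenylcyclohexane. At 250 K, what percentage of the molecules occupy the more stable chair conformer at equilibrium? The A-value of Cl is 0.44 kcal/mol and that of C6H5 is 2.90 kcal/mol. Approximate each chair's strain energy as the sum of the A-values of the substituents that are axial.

C1 and C3 have the same parity, so for the trans isomer the two substituents are one axial and one equatorial in each chair.
Chair I (chloro axial, phenyl equatorial): E = 0.44 kcal/mol; chair II (chloro equatorial, phenyl axial): E = 2.90 kcal/mol.
ΔG = 2.46 kcal/mol between the two chairs.
K = exp(ΔG/RT) with R = 1.987×10⁻³ kcal mol⁻¹ K⁻¹ and T = 250 K gives K ≈ 141.
Fraction in the lower-energy chair = K/(K+1) = 99.3%.

99.3%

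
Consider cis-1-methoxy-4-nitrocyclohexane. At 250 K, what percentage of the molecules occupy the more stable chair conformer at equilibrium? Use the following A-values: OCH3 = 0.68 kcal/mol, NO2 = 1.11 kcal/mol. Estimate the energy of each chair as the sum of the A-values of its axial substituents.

C1 and C4 have opposite parity, so for the cis isomer the two substituents are one axial and one equatorial in each chair.
Chair I (methoxy axial, nitro equatorial): E = 0.68 kcal/mol; chair II (methoxy equatorial, nitro axial): E = 1.11 kcal/mol.
ΔG = 0.43 kcal/mol between the two chairs.
K = exp(ΔG/RT) with R = 1.987×10⁻³ kcal mol⁻¹ K⁻¹ and T = 250 K gives K ≈ 2.38.
Fraction in the lower-energy chair = K/(K+1) = 70.4%.

70.4%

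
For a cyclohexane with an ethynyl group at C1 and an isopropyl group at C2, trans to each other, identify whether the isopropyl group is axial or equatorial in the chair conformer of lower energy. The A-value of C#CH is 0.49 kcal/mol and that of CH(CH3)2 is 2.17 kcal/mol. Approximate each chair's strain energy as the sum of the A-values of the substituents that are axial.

C1 and C2 have opposite parity, so for the trans isomer the two substituents are e,e in one chair and a,a in the other.
Chair I (ethynyl axial, isopropyl axial): E = 2.66 kcal/mol.
Chair II (ethynyl equatorial, isopropyl equatorial): E = 0.00 kcal/mol.
Chair II is the more stable (lower-energy) conformer, and in that chair the isopropyl group is equatorial.

equatorial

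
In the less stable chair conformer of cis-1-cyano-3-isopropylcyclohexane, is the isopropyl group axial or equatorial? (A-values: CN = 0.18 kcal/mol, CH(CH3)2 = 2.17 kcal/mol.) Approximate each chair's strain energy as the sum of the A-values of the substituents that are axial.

axial

C1 and C3 have the same parity, so for the cis isomer the two substituents are e,e in one chair and a,a in the other.
Chair I (cyano axial, isopropyl axial): E = 2.35 kcal/mol.
Chair II (cyano equatorial, isopropyl equatorial): E = 0.00 kcal/mol.
Chair I is the less stable (higher-energy) conformer, and in that chair the isopropyl group is axial.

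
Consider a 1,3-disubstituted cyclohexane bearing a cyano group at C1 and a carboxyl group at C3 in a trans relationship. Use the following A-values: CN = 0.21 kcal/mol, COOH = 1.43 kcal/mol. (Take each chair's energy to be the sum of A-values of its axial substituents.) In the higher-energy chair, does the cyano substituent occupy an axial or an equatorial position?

equatorial

C1 and C3 have the same parity, so for the trans isomer the two substituents are one axial and one equatorial in each chair.
Chair I (cyano axial, carboxyl equatorial): E = 0.21 kcal/mol.
Chair II (cyano equatorial, carboxyl axial): E = 1.43 kcal/mol.
Chair II is the less stable (higher-energy) conformer, and in that chair the cyano group is equatorial.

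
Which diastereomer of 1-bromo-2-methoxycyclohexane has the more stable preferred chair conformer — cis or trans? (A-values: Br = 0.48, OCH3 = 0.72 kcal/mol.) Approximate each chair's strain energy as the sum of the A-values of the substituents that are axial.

trans

At 1,2 positions (parity opposite): cis → (a,e or e,a); trans → (e,e or a,a).
Best chair for cis: E = 0.48 kcal/mol; best chair for trans: E = 0.00 kcal/mol.
The trans isomer is lower by 0.48 kcal/mol.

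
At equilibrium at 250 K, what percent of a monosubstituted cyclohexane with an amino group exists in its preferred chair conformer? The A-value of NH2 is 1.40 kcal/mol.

94.4%

One chair has the amino group axial (E = 1.40 kcal/mol) and the other has it equatorial (E = 0).
ΔG = 1.40 kcal/mol between the two chairs.
K = exp(ΔG/RT) with R = 1.987×10⁻³ kcal mol⁻¹ K⁻¹ and T = 250 K gives K ≈ 16.7.
Fraction in the lower-energy chair = K/(K+1) = 94.4%.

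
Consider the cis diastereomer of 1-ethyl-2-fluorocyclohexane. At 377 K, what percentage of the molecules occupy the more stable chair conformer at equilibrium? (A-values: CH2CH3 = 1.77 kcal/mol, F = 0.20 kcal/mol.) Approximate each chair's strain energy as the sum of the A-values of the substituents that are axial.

C1 and C2 have opposite parity, so for the cis isomer the two substituents are one axial and one equatorial in each chair.
Chair I (ethyl axial, fluoro equatorial): E = 1.77 kcal/mol; chair II (ethyl equatorial, fluoro axial): E = 0.20 kcal/mol.
ΔG = 1.57 kcal/mol between the two chairs.
K = exp(ΔG/RT) with R = 1.987×10⁻³ kcal mol⁻¹ K⁻¹ and T = 377 K gives K ≈ 8.13.
Fraction in the lower-energy chair = K/(K+1) = 89.0%.

89.0%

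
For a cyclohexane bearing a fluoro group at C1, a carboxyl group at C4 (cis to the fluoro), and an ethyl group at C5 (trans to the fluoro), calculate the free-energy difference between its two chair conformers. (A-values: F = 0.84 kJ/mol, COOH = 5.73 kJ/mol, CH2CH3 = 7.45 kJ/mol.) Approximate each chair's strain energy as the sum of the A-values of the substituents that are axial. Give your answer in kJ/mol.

Chair I (fluoro axial, carboxyl equatorial, ethyl equatorial): E = 0.84 kJ/mol.
Chair II (fluoro equatorial, carboxyl axial, ethyl axial): E = 13.18 kJ/mol.
ΔE = 13.18 − 0.84 = 12.34 kJ/mol; chair I is more stable.

12.34 kJ/mol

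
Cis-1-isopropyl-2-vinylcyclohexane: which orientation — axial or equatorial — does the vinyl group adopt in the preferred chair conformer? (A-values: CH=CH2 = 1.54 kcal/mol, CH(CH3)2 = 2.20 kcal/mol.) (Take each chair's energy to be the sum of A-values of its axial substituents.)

axial

C1 and C2 have opposite parity, so for the cis isomer the two substituents are one axial and one equatorial in each chair.
Chair I (vinyl axial, isopropyl equatorial): E = 1.54 kcal/mol.
Chair II (vinyl equatorial, isopropyl axial): E = 2.20 kcal/mol.
Chair I is the more stable (lower-energy) conformer, and in that chair the vinyl group is axial.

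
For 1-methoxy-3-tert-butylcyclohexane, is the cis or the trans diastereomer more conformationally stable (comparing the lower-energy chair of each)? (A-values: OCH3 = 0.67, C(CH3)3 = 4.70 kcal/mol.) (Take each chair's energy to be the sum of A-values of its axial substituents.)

At 1,3 positions (parity same): cis → (e,e or a,a); trans → (a,e or e,a).
Best chair for cis: E = 0.00 kcal/mol; best chair for trans: E = 0.67 kcal/mol.
The cis isomer is lower by 0.67 kcal/mol.

cis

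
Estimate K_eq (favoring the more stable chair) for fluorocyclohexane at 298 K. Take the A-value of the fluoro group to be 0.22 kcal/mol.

One chair has the fluoro group axial (E = 0.22 kcal/mol) and the other has it equatorial (E = 0).
ΔG = 0.22 kcal/mol between the two chairs.
K = exp(ΔG/RT) with R = 1.987×10⁻³ kcal mol⁻¹ K⁻¹ and T = 298 K gives K ≈ 1.45.

K ≈ 1.45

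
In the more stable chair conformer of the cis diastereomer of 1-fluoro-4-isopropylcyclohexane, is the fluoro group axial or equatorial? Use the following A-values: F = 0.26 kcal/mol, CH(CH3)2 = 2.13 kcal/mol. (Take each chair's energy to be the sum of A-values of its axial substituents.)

axial

C1 and C4 have opposite parity, so for the cis isomer the two substituents are one axial and one equatorial in each chair.
Chair I (fluoro axial, isopropyl equatorial): E = 0.26 kcal/mol.
Chair II (fluoro equatorial, isopropyl axial): E = 2.13 kcal/mol.
Chair I is the more stable (lower-energy) conformer, and in that chair the fluoro group is axial.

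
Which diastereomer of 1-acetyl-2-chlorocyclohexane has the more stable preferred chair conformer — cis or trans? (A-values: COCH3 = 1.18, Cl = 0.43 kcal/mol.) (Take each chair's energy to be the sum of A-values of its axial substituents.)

trans

At 1,2 positions (parity opposite): cis → (a,e or e,a); trans → (e,e or a,a).
Best chair for cis: E = 0.43 kcal/mol; best chair for trans: E = 0.00 kcal/mol.
The trans isomer is lower by 0.43 kcal/mol.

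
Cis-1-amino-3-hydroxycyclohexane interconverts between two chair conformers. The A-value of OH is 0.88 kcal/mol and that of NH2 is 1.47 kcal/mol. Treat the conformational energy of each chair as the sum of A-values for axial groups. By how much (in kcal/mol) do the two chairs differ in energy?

C1 and C3 have the same parity, so for the cis isomer the two substituents are e,e in one chair and a,a in the other.
Chair I (hydroxyl axial, amino axial): E = 2.35 kcal/mol.
Chair II (hydroxyl equatorial, amino equatorial): E = 0.00 kcal/mol.
ΔE = 2.35 − 0.00 = 2.35 kcal/mol; chair II is more stable.

2.35 kcal/mol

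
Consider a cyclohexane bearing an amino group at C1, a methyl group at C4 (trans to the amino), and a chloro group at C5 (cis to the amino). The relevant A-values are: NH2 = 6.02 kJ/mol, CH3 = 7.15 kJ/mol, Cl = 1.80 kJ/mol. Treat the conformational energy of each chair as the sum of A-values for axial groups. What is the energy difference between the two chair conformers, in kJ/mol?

14.97 kJ/mol

Chair I (amino axial, methyl axial, chloro axial): E = 14.97 kJ/mol.
Chair II (amino equatorial, methyl equatorial, chloro equatorial): E = 0.00 kJ/mol.
ΔE = 14.97 − 0.00 = 14.97 kJ/mol; chair II is more stable.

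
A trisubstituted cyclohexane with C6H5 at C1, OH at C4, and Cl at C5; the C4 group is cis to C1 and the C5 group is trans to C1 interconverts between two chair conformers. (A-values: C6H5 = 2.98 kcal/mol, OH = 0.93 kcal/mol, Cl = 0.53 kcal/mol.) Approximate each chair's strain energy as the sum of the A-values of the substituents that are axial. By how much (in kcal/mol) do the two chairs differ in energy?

1.52 kcal/mol

Chair I (phenyl axial, hydroxyl equatorial, chloro equatorial): E = 2.98 kcal/mol.
Chair II (phenyl equatorial, hydroxyl axial, chloro axial): E = 1.46 kcal/mol.
ΔE = 2.98 − 1.46 = 1.52 kcal/mol; chair II is more stable.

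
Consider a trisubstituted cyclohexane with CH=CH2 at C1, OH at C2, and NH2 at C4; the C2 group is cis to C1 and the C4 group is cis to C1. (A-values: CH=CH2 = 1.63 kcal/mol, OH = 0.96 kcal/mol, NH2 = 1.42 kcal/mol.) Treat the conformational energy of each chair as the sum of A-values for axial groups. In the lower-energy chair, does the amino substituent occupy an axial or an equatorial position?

equatorial

Chair I (vinyl axial, hydroxyl equatorial, amino equatorial): E = 1.63 kcal/mol.
Chair II (vinyl equatorial, hydroxyl axial, amino axial): E = 2.38 kcal/mol.
Chair I is the more stable (lower-energy) conformer, and in that chair the amino group is equatorial.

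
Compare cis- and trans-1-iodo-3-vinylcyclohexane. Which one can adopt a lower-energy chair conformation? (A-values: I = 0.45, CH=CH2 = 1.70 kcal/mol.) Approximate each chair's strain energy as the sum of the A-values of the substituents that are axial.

cis

At 1,3 positions (parity same): cis → (e,e or a,a); trans → (a,e or e,a).
Best chair for cis: E = 0.00 kcal/mol; best chair for trans: E = 0.45 kcal/mol.
The cis isomer is lower by 0.45 kcal/mol.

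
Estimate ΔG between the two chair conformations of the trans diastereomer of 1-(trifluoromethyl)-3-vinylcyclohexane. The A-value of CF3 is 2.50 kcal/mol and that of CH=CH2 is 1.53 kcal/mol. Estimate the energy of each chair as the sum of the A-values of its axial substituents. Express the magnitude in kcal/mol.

C1 and C3 have the same parity, so for the trans isomer the two substituents are one axial and one equatorial in each chair.
Chair I (trifluoromethyl axial, vinyl equatorial): E = 2.50 kcal/mol.
Chair II (trifluoromethyl equatorial, vinyl axial): E = 1.53 kcal/mol.
ΔE = 2.50 − 1.53 = 0.97 kcal/mol; chair II is more stable.

0.97 kcal/mol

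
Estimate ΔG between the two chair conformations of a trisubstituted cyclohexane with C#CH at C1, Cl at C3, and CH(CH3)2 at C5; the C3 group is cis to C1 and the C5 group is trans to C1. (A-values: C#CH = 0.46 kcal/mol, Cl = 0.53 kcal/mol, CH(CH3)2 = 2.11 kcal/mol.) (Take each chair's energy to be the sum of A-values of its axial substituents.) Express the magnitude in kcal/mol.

Chair I (ethynyl axial, chloro axial, isopropyl equatorial): E = 0.99 kcal/mol.
Chair II (ethynyl equatorial, chloro equatorial, isopropyl axial): E = 2.11 kcal/mol.
ΔE = 2.11 − 0.99 = 1.12 kcal/mol; chair I is more stable.

1.12 kcal/mol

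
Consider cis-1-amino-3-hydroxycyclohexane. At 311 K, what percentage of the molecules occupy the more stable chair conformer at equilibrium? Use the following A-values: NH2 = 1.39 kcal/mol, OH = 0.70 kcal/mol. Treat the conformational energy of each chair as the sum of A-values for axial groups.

C1 and C3 have the same parity, so for the cis isomer the two substituents are e,e in one chair and a,a in the other.
Chair I (amino axial, hydroxyl axial): E = 2.09 kcal/mol; chair II (amino equatorial, hydroxyl equatorial): E = 0.00 kcal/mol.
ΔG = 2.09 kcal/mol between the two chairs.
K = exp(ΔG/RT) with R = 1.987×10⁻³ kcal mol⁻¹ K⁻¹ and T = 311 K gives K ≈ 29.4.
Fraction in the lower-energy chair = K/(K+1) = 96.7%.

96.7%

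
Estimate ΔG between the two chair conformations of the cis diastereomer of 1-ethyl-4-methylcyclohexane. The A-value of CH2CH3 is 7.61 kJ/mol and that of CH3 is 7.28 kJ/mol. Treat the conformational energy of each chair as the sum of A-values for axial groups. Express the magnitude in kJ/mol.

0.33 kJ/mol

C1 and C4 have opposite parity, so for the cis isomer the two substituents are one axial and one equatorial in each chair.
Chair I (ethyl axial, methyl equatorial): E = 7.61 kJ/mol.
Chair II (ethyl equatorial, methyl axial): E = 7.28 kJ/mol.
ΔE = 7.61 − 7.28 = 0.33 kJ/mol; chair II is more stable.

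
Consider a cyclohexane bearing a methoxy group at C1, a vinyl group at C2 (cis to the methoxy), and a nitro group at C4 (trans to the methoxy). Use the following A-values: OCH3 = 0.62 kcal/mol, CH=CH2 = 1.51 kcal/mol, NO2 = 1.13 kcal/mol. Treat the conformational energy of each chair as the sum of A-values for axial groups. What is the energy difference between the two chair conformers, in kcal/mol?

0.24 kcal/mol

Chair I (methoxy axial, vinyl equatorial, nitro axial): E = 1.75 kcal/mol.
Chair II (methoxy equatorial, vinyl axial, nitro equatorial): E = 1.51 kcal/mol.
ΔE = 1.75 − 1.51 = 0.24 kcal/mol; chair II is more stable.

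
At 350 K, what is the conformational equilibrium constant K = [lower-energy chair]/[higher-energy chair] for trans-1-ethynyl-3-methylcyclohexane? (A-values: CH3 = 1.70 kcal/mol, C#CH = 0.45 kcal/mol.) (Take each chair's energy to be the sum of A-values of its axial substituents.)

K ≈ 6.03

C1 and C3 have the same parity, so for the trans isomer the two substituents are one axial and one equatorial in each chair.
Chair I (methyl axial, ethynyl equatorial): E = 1.70 kcal/mol; chair II (methyl equatorial, ethynyl axial): E = 0.45 kcal/mol.
ΔG = 1.25 kcal/mol between the two chairs.
K = exp(ΔG/RT) with R = 1.987×10⁻³ kcal mol⁻¹ K⁻¹ and T = 350 K gives K ≈ 6.03.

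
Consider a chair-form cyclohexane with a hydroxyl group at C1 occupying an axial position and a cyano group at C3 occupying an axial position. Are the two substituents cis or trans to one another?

cis

C1 and C3 have the same parity, so their axial bonds point in the same direction.
With same-parity carbons, two substituents on the same face are both axial or both equatorial; opposite faces give one of each.
Here the groups are axial/axial → same face → cis.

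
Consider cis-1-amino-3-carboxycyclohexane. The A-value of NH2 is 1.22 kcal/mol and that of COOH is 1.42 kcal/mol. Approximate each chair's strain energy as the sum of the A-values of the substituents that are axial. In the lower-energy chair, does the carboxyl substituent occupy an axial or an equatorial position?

C1 and C3 have the same parity, so for the cis isomer the two substituents are e,e in one chair and a,a in the other.
Chair I (amino axial, carboxyl axial): E = 2.64 kcal/mol.
Chair II (amino equatorial, carboxyl equatorial): E = 0.00 kcal/mol.
Chair II is the more stable (lower-energy) conformer, and in that chair the carboxyl group is equatorial.

equatorial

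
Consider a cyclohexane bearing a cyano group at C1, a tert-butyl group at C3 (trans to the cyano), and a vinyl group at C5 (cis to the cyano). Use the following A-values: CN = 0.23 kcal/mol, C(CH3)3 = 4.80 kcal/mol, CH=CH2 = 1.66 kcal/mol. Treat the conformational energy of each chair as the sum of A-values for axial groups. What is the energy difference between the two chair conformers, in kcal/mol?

2.91 kcal/mol

Chair I (cyano axial, tert-butyl equatorial, vinyl axial): E = 1.89 kcal/mol.
Chair II (cyano equatorial, tert-butyl axial, vinyl equatorial): E = 4.80 kcal/mol.
ΔE = 4.80 − 1.89 = 2.91 kcal/mol; chair I is more stable.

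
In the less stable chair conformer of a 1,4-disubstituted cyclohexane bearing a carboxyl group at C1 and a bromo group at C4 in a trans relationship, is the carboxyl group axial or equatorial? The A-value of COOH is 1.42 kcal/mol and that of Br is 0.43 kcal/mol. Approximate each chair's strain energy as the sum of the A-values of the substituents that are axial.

C1 and C4 have opposite parity, so for the trans isomer the two substituents are e,e in one chair and a,a in the other.
Chair I (carboxyl axial, bromo axial): E = 1.85 kcal/mol.
Chair II (carboxyl equatorial, bromo equatorial): E = 0.00 kcal/mol.
Chair I is the less stable (higher-energy) conformer, and in that chair the carboxyl group is axial.

axial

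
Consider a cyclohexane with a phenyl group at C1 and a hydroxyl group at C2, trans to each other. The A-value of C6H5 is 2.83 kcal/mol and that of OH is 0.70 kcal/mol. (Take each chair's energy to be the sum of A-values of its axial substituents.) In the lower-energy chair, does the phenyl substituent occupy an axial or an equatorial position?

C1 and C2 have opposite parity, so for the trans isomer the two substituents are e,e in one chair and a,a in the other.
Chair I (phenyl axial, hydroxyl axial): E = 3.53 kcal/mol.
Chair II (phenyl equatorial, hydroxyl equatorial): E = 0.00 kcal/mol.
Chair II is the more stable (lower-energy) conformer, and in that chair the phenyl group is equatorial.

equatorial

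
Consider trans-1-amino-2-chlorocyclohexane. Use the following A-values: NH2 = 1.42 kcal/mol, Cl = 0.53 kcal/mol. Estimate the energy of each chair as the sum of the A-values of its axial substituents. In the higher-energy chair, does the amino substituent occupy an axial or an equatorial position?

axial

C1 and C2 have opposite parity, so for the trans isomer the two substituents are e,e in one chair and a,a in the other.
Chair I (amino axial, chloro axial): E = 1.95 kcal/mol.
Chair II (amino equatorial, chloro equatorial): E = 0.00 kcal/mol.
Chair I is the less stable (higher-energy) conformer, and in that chair the amino group is axial.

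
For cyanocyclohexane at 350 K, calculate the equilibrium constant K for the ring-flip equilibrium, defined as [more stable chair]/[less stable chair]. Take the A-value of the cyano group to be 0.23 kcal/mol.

One chair has the cyano group axial (E = 0.23 kcal/mol) and the other has it equatorial (E = 0).
ΔG = 0.23 kcal/mol between the two chairs.
K = exp(ΔG/RT) with R = 1.987×10⁻³ kcal mol⁻¹ K⁻¹ and T = 350 K gives K ≈ 1.39.

K ≈ 1.39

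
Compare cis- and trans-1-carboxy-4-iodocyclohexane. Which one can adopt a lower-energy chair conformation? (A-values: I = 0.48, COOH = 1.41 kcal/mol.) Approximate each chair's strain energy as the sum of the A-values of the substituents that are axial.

trans

At 1,4 positions (parity opposite): cis → (a,e or e,a); trans → (e,e or a,a).
Best chair for cis: E = 0.48 kcal/mol; best chair for trans: E = 0.00 kcal/mol.
The trans isomer is lower by 0.48 kcal/mol.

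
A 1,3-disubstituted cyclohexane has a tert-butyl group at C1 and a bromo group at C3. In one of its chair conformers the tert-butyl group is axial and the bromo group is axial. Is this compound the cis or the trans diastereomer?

C1 and C3 have the same parity, so their axial bonds point in the same direction.
With same-parity carbons, two substituents on the same face are both axial or both equatorial; opposite faces give one of each.
Here the groups are axial/axial → same face → cis.

cis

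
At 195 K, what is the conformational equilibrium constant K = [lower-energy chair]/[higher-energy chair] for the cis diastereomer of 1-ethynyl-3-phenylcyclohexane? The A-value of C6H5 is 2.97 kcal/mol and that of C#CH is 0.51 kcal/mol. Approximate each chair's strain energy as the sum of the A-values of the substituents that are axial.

K ≈ 7954

C1 and C3 have the same parity, so for the cis isomer the two substituents are e,e in one chair and a,a in the other.
Chair I (phenyl axial, ethynyl axial): E = 3.48 kcal/mol; chair II (phenyl equatorial, ethynyl equatorial): E = 0.00 kcal/mol.
ΔG = 3.48 kcal/mol between the two chairs.
K = exp(ΔG/RT) with R = 1.987×10⁻³ kcal mol⁻¹ K⁻¹ and T = 195 K gives K ≈ 7.95e+03.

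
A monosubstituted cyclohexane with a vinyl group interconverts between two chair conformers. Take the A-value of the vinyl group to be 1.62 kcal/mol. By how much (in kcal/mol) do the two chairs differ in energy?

A monosubstituted cyclohexane has one chair with the vinyl group axial (E = A = 1.62 kcal/mol) and one with it equatorial (E = 0).
ΔE = 1.62 − 0 = 1.62 kcal/mol.

1.62 kcal/mol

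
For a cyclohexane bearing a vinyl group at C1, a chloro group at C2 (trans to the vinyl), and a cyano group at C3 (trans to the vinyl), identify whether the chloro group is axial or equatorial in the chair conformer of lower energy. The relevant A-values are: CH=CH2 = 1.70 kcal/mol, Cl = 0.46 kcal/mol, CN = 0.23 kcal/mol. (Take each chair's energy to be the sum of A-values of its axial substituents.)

equatorial

Chair I (vinyl axial, chloro axial, cyano equatorial): E = 2.16 kcal/mol.
Chair II (vinyl equatorial, chloro equatorial, cyano axial): E = 0.23 kcal/mol.
Chair II is the more stable (lower-energy) conformer, and in that chair the chloro group is equatorial.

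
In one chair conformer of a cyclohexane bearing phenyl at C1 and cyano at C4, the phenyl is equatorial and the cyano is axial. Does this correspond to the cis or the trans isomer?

C1 and C4 have opposite parity, so their axial bonds point in opposite directions.
With opposite-parity carbons, two substituents on the same face are one axial and one equatorial; opposite faces give both axial or both equatorial.
Here the groups are equatorial/axial → same face → cis.

cis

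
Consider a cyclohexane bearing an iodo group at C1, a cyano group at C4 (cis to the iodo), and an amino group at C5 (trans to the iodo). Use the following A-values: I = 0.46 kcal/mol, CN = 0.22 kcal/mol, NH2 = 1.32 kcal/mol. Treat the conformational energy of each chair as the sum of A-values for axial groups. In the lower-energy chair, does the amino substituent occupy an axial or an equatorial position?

Chair I (iodo axial, cyano equatorial, amino equatorial): E = 0.46 kcal/mol.
Chair II (iodo equatorial, cyano axial, amino axial): E = 1.54 kcal/mol.
Chair I is the more stable (lower-energy) conformer, and in that chair the amino group is equatorial.

equatorial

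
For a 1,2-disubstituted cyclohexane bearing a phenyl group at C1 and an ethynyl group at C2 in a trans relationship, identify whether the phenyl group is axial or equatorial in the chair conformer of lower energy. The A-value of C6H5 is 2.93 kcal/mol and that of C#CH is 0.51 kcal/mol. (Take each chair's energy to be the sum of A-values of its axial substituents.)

C1 and C2 have opposite parity, so for the trans isomer the two substituents are e,e in one chair and a,a in the other.
Chair I (phenyl axial, ethynyl axial): E = 3.44 kcal/mol.
Chair II (phenyl equatorial, ethynyl equatorial): E = 0.00 kcal/mol.
Chair II is the more stable (lower-energy) conformer, and in that chair the phenyl group is equatorial.

equatorial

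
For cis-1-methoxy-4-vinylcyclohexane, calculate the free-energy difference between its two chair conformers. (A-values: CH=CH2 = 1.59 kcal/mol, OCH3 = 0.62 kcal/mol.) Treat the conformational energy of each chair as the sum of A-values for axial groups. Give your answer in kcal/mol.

0.97 kcal/mol

C1 and C4 have opposite parity, so for the cis isomer the two substituents are one axial and one equatorial in each chair.
Chair I (vinyl axial, methoxy equatorial): E = 1.59 kcal/mol.
Chair II (vinyl equatorial, methoxy axial): E = 0.62 kcal/mol.
ΔE = 1.59 − 0.62 = 0.97 kcal/mol; chair II is more stable.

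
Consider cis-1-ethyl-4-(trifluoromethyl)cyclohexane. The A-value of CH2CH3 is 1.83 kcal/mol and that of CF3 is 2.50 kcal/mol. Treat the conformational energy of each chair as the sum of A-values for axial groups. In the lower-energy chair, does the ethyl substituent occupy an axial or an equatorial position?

C1 and C4 have opposite parity, so for the cis isomer the two substituents are one axial and one equatorial in each chair.
Chair I (ethyl axial, trifluoromethyl equatorial): E = 1.83 kcal/mol.
Chair II (ethyl equatorial, trifluoromethyl axial): E = 2.50 kcal/mol.
Chair I is the more stable (lower-energy) conformer, and in that chair the ethyl group is axial.

axial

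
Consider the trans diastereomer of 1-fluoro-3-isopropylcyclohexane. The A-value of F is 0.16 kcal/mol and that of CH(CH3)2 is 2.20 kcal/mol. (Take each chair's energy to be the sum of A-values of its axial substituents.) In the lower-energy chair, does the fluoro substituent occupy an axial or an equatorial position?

axial

C1 and C3 have the same parity, so for the trans isomer the two substituents are one axial and one equatorial in each chair.
Chair I (fluoro axial, isopropyl equatorial): E = 0.16 kcal/mol.
Chair II (fluoro equatorial, isopropyl axial): E = 2.20 kcal/mol.
Chair I is the more stable (lower-energy) conformer, and in that chair the fluoro group is axial.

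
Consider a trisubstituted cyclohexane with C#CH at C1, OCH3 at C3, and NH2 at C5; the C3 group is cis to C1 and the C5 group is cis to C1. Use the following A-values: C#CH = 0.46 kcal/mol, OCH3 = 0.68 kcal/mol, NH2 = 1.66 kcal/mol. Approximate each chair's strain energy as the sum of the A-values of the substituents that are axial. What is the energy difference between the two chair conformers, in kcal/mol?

2.80 kcal/mol

Chair I (ethynyl axial, methoxy axial, amino axial): E = 2.80 kcal/mol.
Chair II (ethynyl equatorial, methoxy equatorial, amino equatorial): E = 0.00 kcal/mol.
ΔE = 2.80 − 0.00 = 2.80 kcal/mol; chair II is more stable.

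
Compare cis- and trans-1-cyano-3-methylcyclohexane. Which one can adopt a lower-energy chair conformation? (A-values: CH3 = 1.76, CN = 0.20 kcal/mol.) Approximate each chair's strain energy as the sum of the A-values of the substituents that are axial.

At 1,3 positions (parity same): cis → (e,e or a,a); trans → (a,e or e,a).
Best chair for cis: E = 0.00 kcal/mol; best chair for trans: E = 0.20 kcal/mol.
The cis isomer is lower by 0.20 kcal/mol.

cis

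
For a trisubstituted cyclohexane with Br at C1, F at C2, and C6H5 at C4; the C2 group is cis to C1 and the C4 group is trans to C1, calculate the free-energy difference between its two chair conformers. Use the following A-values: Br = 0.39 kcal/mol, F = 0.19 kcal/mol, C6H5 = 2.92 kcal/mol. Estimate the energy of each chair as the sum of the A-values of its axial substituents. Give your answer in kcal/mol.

Chair I (bromo axial, fluoro equatorial, phenyl axial): E = 3.31 kcal/mol.
Chair II (bromo equatorial, fluoro axial, phenyl equatorial): E = 0.19 kcal/mol.
ΔE = 3.31 − 0.19 = 3.12 kcal/mol; chair II is more stable.

3.12 kcal/mol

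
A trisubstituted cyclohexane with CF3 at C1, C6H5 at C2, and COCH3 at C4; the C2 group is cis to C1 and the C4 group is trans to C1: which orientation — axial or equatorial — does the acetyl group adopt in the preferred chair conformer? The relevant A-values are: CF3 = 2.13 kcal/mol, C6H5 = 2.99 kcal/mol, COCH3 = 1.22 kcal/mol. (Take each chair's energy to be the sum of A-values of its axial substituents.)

equatorial

Chair I (trifluoromethyl axial, phenyl equatorial, acetyl axial): E = 3.35 kcal/mol.
Chair II (trifluoromethyl equatorial, phenyl axial, acetyl equatorial): E = 2.99 kcal/mol.
Chair II is the more stable (lower-energy) conformer, and in that chair the acetyl group is equatorial.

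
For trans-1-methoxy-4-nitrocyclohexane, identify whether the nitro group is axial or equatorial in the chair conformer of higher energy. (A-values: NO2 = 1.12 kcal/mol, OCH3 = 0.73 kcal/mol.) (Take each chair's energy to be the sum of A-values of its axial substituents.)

C1 and C4 have opposite parity, so for the trans isomer the two substituents are e,e in one chair and a,a in the other.
Chair I (nitro axial, methoxy axial): E = 1.85 kcal/mol.
Chair II (nitro equatorial, methoxy equatorial): E = 0.00 kcal/mol.
Chair I is the less stable (higher-energy) conformer, and in that chair the nitro group is axial.

axial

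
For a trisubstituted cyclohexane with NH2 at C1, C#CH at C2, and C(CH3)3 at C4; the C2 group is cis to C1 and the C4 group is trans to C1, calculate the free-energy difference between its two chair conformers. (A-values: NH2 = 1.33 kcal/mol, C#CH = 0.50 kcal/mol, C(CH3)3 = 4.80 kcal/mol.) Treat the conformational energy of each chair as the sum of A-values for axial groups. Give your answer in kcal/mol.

5.63 kcal/mol

Chair I (amino axial, ethynyl equatorial, tert-butyl axial): E = 6.13 kcal/mol.
Chair II (amino equatorial, ethynyl axial, tert-butyl equatorial): E = 0.50 kcal/mol.
ΔE = 6.13 − 0.50 = 5.63 kcal/mol; chair II is more stable.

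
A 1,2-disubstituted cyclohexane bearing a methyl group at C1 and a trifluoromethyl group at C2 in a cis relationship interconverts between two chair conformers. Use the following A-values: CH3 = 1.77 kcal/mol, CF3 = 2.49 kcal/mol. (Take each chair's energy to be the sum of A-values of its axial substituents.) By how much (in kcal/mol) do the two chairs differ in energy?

0.72 kcal/mol

C1 and C2 have opposite parity, so for the cis isomer the two substituents are one axial and one equatorial in each chair.
Chair I (methyl axial, trifluoromethyl equatorial): E = 1.77 kcal/mol.
Chair II (methyl equatorial, trifluoromethyl axial): E = 2.49 kcal/mol.
ΔE = 2.49 − 1.77 = 0.72 kcal/mol; chair I is more stable.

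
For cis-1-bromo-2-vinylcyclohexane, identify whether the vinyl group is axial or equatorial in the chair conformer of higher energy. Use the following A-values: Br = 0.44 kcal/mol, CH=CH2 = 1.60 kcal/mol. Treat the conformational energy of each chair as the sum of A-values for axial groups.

C1 and C2 have opposite parity, so for the cis isomer the two substituents are one axial and one equatorial in each chair.
Chair I (bromo axial, vinyl equatorial): E = 0.44 kcal/mol.
Chair II (bromo equatorial, vinyl axial): E = 1.60 kcal/mol.
Chair II is the less stable (higher-energy) conformer, and in that chair the vinyl group is axial.

axial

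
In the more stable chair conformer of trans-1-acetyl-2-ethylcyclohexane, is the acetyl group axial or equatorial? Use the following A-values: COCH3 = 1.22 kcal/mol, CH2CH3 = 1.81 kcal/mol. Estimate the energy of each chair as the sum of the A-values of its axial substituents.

equatorial

C1 and C2 have opposite parity, so for the trans isomer the two substituents are e,e in one chair and a,a in the other.
Chair I (acetyl axial, ethyl axial): E = 3.03 kcal/mol.
Chair II (acetyl equatorial, ethyl equatorial): E = 0.00 kcal/mol.
Chair II is the more stable (lower-energy) conformer, and in that chair the acetyl group is equatorial.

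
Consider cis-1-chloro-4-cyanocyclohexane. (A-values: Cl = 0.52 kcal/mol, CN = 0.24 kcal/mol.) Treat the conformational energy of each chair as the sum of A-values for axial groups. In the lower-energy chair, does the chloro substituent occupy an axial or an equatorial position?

C1 and C4 have opposite parity, so for the cis isomer the two substituents are one axial and one equatorial in each chair.
Chair I (chloro axial, cyano equatorial): E = 0.52 kcal/mol.
Chair II (chloro equatorial, cyano axial): E = 0.24 kcal/mol.
Chair II is the more stable (lower-energy) conformer, and in that chair the chloro group is equatorial.

equatorial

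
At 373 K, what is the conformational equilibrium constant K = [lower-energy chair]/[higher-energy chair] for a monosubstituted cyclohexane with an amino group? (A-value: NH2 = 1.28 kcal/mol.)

K ≈ 5.62

One chair has the amino group axial (E = 1.28 kcal/mol) and the other has it equatorial (E = 0).
ΔG = 1.28 kcal/mol between the two chairs.
K = exp(ΔG/RT) with R = 1.987×10⁻³ kcal mol⁻¹ K⁻¹ and T = 373 K gives K ≈ 5.62.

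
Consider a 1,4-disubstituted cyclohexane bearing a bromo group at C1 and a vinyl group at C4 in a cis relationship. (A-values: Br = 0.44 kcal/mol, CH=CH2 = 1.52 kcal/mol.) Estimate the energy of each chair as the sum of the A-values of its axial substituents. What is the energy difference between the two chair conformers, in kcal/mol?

1.08 kcal/mol

C1 and C4 have opposite parity, so for the cis isomer the two substituents are one axial and one equatorial in each chair.
Chair I (bromo axial, vinyl equatorial): E = 0.44 kcal/mol.
Chair II (bromo equatorial, vinyl axial): E = 1.52 kcal/mol.
ΔE = 1.52 − 0.44 = 1.08 kcal/mol; chair I is more stable.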